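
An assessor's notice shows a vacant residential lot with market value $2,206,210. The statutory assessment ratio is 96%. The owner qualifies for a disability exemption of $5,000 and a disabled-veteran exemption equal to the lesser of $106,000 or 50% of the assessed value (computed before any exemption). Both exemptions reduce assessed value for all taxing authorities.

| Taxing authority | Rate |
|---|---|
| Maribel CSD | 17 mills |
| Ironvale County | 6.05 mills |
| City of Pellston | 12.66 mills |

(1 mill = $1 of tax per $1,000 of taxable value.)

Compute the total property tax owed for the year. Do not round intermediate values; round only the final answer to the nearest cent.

Assessed value = $2,206,210 × 0.96 = $2,117,961.6
Disabled-veteran exemption = min($106,000, 50% × $2,117,961.6) = min($106,000, $1,058,980.8) = $106,000 (dollar cap binds)
Taxable value = $2,117,961.6 − $5,000 − $106,000 = $2,006,961.6
Maribel CSD: $2,006,961.6 × 0.017 = $34,118.3472
Ironvale County: $2,006,961.6 × 0.00605 = $12,142.11768
City of Pellston: $2,006,961.6 × 0.01266 = $25,408.133856
Total = $71,668.598736

$71,668.60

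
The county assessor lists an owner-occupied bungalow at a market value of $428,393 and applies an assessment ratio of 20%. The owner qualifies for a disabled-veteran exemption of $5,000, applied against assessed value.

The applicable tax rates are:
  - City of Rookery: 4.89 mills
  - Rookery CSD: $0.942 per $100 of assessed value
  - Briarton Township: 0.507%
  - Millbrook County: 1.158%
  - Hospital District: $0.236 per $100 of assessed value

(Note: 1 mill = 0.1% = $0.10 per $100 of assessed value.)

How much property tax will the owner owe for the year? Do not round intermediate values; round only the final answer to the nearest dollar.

$2,688

Assessed value = $428,393 × 0.2 = $85,678.6
Taxable value = $85,678.6 − $5,000 = $80,678.6
City of Rookery: $80,678.6 × 0.00489 = $394.518354
Rookery CSD: $80,678.6 × 0.00942 = $759.992412
Briarton Township: $80,678.6 × 0.00507 = $409.040502
Millbrook County: $80,678.6 × 0.01158 = $934.258188
Hospital District: $80,678.6 × 0.00236 = $190.401496
Total = $2,688.210952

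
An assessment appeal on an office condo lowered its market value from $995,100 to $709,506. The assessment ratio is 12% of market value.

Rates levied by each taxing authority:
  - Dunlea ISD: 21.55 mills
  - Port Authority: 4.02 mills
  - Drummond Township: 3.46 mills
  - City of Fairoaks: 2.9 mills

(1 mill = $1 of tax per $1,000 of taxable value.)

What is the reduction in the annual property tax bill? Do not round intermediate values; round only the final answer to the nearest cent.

$1,094.28

Old assessed value = $995,100 × 0.12 = $119,412
New assessed value = $709,506 × 0.12 = $85,140.72
Combined rate = 0.02155 + 0.00402 + 0.00346 + 0.0029 = 0.03193
Old tax = $119,412 × 0.03193 = $3,812.82516
New tax = $85,140.72 × 0.03193 = $2,718.5431896
Reduction = $3,812.82516 − $2,718.5431896 = $1,094.2819704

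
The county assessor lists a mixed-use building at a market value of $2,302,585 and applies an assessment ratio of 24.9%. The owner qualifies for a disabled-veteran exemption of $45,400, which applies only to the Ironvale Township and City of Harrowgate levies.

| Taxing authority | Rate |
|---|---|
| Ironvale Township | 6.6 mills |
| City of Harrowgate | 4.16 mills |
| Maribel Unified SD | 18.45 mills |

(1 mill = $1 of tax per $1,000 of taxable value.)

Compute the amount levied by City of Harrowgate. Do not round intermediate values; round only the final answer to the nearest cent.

$2,196.25

Assessed value = $2,302,585 × 0.249 = $573,343.665
City of Harrowgate taxable value = $573,343.665 − $45,400 = $527,943.665
City of Harrowgate levy = $527,943.665 × 0.00416 = $2,196.2456464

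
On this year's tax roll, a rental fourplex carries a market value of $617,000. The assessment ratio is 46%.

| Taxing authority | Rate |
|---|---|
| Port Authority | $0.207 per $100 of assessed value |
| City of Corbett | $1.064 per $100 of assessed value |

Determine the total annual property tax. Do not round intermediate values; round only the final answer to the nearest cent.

Assessed value = $617,000 × 0.46 = $283,820
Port Authority: $283,820 × 0.00207 = $587.5074
City of Corbett: $283,820 × 0.01064 = $3,019.8448
Total = $587.5074 + $3,019.8448 = $3,607.3522

$3,607.35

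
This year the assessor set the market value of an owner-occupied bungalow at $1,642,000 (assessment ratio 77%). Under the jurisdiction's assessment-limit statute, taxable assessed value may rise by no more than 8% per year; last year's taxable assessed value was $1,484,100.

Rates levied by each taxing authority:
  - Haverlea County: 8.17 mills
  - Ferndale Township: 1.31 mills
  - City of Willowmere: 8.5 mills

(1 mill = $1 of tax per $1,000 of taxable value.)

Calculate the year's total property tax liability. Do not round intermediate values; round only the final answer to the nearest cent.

$22,732.83

Uncapped assessed value = $1,642,000 × 0.77 = $1,264,340
Cap limit = $1,484,100 × 1.08 = $1,602,828
Taxable assessed value = min($1,264,340, $1,602,828) = $1,264,340 (cap does not bind)
Haverlea County: $1,264,340 × 0.00817 = $10,329.6578
Ferndale Township: $1,264,340 × 0.00131 = $1,656.2854
City of Willowmere: $1,264,340 × 0.0085 = $10,746.89
Total = $22,732.8332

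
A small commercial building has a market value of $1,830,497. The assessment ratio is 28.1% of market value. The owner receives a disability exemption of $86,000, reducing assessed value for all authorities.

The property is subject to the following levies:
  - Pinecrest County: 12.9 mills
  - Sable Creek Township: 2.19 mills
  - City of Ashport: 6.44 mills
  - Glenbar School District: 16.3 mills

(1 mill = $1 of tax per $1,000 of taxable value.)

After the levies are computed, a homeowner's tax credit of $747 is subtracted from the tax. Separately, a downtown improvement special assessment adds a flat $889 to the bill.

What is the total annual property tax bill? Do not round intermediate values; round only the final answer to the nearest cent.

$16,347.22

Assessed value = $1,830,497 × 0.281 = $514,369.657
Taxable value = $514,369.657 − $86,000 = $428,369.657
Pinecrest County: $428,369.657 × 0.0129 = $5,525.9685753
Sable Creek Township: $428,369.657 × 0.00219 = $938.12954883
City of Ashport: $428,369.657 × 0.00644 = $2,758.70059108
Glenbar School District: $428,369.657 × 0.0163 = $6,982.4254091
Levies subtotal = $16,205.22412431
After credit = $16,205.22412431 − $747 = $15,458.22412431
Total = $15,458.22412431 + $889 = $16,347.22412431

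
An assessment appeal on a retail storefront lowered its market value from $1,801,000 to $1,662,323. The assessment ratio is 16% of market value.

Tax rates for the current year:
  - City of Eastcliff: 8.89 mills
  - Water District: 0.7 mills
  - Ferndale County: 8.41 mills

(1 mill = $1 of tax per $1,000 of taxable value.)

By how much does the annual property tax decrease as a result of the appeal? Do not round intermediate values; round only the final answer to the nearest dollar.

$399

Old assessed value = $1,801,000 × 0.16 = $288,160
New assessed value = $1,662,323 × 0.16 = $265,971.68
Combined rate = 0.00889 + 0.0007 + 0.00841 = 0.018
Old tax = $288,160 × 0.018 = $5,186.88
New tax = $265,971.68 × 0.018 = $4,787.49024
Reduction = $5,186.88 − $4,787.49024 = $399.38976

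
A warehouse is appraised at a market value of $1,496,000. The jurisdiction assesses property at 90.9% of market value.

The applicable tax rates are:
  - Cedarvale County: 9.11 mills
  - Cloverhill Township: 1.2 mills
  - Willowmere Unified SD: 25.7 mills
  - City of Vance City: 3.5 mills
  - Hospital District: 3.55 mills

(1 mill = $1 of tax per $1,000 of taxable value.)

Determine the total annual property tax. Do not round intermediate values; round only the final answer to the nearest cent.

$58,555.74

Assessed value = $1,496,000 × 0.909 = $1,359,864
Cedarvale County: $1,359,864 × 0.00911 = $12,388.36104
Cloverhill Township: $1,359,864 × 0.0012 = $1,631.8368
Willowmere Unified SD: $1,359,864 × 0.0257 = $34,948.5048
City of Vance City: $1,359,864 × 0.0035 = $4,759.524
Hospital District: $1,359,864 × 0.00355 = $4,827.5172
Total = $12,388.36104 + $1,631.8368 + $34,948.5048 + $4,759.524 + $4,827.5172 = $58,555.74384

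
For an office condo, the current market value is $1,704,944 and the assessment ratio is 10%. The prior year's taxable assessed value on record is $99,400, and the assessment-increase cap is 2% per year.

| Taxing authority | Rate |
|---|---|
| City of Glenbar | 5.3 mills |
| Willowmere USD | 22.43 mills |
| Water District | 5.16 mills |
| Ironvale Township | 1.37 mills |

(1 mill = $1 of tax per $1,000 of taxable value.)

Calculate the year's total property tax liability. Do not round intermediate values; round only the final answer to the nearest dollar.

$3,474

Uncapped assessed value = $1,704,944 × 0.1 = $170,494.4
Cap limit = $99,400 × 1.02 = $101,388
Taxable assessed value = min($170,494.4, $101,388) = $101,388 (cap binds)
City of Glenbar: $101,388 × 0.0053 = $537.3564
Willowmere USD: $101,388 × 0.02243 = $2,274.13284
Water District: $101,388 × 0.00516 = $523.16208
Ironvale Township: $101,388 × 0.00137 = $138.90156
Total = $3,473.55288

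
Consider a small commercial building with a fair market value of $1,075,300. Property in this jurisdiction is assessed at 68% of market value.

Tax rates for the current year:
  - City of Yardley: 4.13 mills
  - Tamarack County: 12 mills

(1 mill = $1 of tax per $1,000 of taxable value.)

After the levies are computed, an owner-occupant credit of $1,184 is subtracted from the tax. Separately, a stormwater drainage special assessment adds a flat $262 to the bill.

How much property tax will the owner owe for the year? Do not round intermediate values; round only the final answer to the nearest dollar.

$10,872

Assessed value = $1,075,300 × 0.68 = $731,204
City of Yardley: $731,204 × 0.00413 = $3,019.87252
Tamarack County: $731,204 × 0.012 = $8,774.448
Levies subtotal = $11,794.32052
After credit = $11,794.32052 − $1,184 = $10,610.32052
Total = $10,610.32052 + $262 = $10,872.32052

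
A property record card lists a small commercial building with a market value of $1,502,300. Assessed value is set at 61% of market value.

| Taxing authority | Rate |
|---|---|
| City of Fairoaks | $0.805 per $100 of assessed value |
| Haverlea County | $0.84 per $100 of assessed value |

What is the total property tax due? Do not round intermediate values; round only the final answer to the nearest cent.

$15,074.83

Assessed value = $1,502,300 × 0.61 = $916,403
City of Fairoaks: $916,403 × 0.00805 = $7,377.04415
Haverlea County: $916,403 × 0.0084 = $7,697.7852
Total = $7,377.04415 + $7,697.7852 = $15,074.82935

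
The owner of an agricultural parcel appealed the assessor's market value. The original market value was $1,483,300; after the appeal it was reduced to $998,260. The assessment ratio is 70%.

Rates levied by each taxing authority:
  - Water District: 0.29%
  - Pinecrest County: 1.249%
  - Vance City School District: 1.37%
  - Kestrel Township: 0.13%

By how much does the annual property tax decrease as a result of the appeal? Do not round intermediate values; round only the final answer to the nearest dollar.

$10,318

Old assessed value = $1,483,300 × 0.7 = $1,038,310
New assessed value = $998,260 × 0.7 = $698,782
Combined rate = 0.0029 + 0.01249 + 0.0137 + 0.0013 = 0.03039
Old tax = $1,038,310 × 0.03039 = $31,554.2409
New tax = $698,782 × 0.03039 = $21,235.98498
Reduction = $31,554.2409 − $21,235.98498 = $10,318.25592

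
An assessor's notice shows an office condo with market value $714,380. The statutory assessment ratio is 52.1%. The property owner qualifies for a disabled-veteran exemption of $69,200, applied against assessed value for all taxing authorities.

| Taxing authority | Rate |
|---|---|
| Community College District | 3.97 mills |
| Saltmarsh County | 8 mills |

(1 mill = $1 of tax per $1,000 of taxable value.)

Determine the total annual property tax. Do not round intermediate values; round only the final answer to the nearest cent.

Assessed value = $714,380 × 0.521 = $372,191.98
Taxable value = $372,191.98 − $69,200 = $302,991.98
Community College District: $302,991.98 × 0.00397 = $1,202.8781606
Saltmarsh County: $302,991.98 × 0.008 = $2,423.93584
Total = $1,202.8781606 + $2,423.93584 = $3,626.8140006

$3,626.81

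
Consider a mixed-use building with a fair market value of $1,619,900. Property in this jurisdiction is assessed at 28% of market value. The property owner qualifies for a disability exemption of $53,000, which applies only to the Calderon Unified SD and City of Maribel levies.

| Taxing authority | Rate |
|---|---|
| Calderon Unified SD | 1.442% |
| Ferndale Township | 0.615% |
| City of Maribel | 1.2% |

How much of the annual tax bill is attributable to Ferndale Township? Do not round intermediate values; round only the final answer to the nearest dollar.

$2,789

Assessed value = $1,619,900 × 0.28 = $453,572
Ferndale Township taxable value = $453,572 (exemption does not apply)
Ferndale Township levy = $453,572 × 0.00615 = $2,789.4678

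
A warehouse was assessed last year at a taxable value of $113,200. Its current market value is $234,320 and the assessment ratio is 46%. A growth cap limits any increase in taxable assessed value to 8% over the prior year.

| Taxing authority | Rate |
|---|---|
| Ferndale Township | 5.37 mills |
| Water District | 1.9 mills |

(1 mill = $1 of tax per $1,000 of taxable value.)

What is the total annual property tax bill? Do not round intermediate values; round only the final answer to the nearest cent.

Uncapped assessed value = $234,320 × 0.46 = $107,787.2
Cap limit = $113,200 × 1.08 = $122,256
Taxable assessed value = min($107,787.2, $122,256) = $107,787.2 (cap does not bind)
Ferndale Township: $107,787.2 × 0.00537 = $578.817264
Water District: $107,787.2 × 0.0019 = $204.79568
Total = $783.612944

$783.61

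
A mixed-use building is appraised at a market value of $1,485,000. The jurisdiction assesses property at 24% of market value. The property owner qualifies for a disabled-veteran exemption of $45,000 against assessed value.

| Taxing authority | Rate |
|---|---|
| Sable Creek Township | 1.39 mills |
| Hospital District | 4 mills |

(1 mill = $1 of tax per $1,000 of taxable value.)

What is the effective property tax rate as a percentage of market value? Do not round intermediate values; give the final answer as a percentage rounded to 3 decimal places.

0.113%

Assessed value = $1,485,000 × 0.24 = $356,400
Taxable value = $356,400 − $45,000 = $311,400
Sable Creek Township: $311,400 × 0.00139 = $432.846
Hospital District: $311,400 × 0.004 = $1,245.6
Total tax = $1,678.446
Effective rate = $1,678.446 ÷ $1,485,000 = 0.113% of market value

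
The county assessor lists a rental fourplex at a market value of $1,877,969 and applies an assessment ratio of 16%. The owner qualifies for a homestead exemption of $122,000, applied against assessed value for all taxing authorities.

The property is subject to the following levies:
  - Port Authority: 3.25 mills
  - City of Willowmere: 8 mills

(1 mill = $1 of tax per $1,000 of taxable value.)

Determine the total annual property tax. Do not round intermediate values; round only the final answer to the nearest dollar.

$2,008

Assessed value = $1,877,969 × 0.16 = $300,475.04
Taxable value = $300,475.04 − $122,000 = $178,475.04
Port Authority: $178,475.04 × 0.00325 = $580.04388
City of Willowmere: $178,475.04 × 0.008 = $1,427.80032
Total = $580.04388 + $1,427.80032 = $2,007.8442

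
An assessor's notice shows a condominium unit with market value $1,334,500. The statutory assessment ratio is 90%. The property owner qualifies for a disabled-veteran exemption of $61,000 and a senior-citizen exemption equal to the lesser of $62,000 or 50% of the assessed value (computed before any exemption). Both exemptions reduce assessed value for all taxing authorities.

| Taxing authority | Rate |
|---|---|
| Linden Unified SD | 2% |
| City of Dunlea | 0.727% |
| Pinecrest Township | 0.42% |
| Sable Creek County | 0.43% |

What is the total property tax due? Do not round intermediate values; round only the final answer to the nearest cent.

Assessed value = $1,334,500 × 0.9 = $1,201,050
Senior-citizen exemption = min($62,000, 50% × $1,201,050) = min($62,000, $600,525) = $62,000 (dollar cap binds)
Taxable value = $1,201,050 − $61,000 − $62,000 = $1,078,050
Linden Unified SD: $1,078,050 × 0.02 = $21,561
City of Dunlea: $1,078,050 × 0.00727 = $7,837.4235
Pinecrest Township: $1,078,050 × 0.0042 = $4,527.81
Sable Creek County: $1,078,050 × 0.0043 = $4,635.615
Total = $38,561.8485

$38,561.85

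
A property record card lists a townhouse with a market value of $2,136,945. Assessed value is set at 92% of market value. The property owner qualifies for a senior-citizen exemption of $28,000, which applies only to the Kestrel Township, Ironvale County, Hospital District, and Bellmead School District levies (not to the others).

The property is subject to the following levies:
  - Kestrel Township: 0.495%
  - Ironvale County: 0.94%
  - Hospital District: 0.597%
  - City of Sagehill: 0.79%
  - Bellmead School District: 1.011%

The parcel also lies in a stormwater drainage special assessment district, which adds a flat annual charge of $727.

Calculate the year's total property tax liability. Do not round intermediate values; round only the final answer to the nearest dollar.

$75,231

Assessed value = $2,136,945 × 0.92 = $1,965,989.4
Kestrel Township: ($1,965,989.4 − $28,000) × 0.00495 = $1,937,989.4 × 0.00495 = $9,593.04753
Ironvale County: ($1,965,989.4 − $28,000) × 0.0094 = $1,937,989.4 × 0.0094 = $18,217.10036
Hospital District: ($1,965,989.4 − $28,000) × 0.00597 = $1,937,989.4 × 0.00597 = $11,569.796718
City of Sagehill: $1,965,989.4 × 0.0079 = $15,531.31626
Bellmead School District: ($1,965,989.4 − $28,000) × 0.01011 = $1,937,989.4 × 0.01011 = $19,593.072834
Levies subtotal = $74,504.333702
Total = $74,504.333702 + $727 = $75,231.333702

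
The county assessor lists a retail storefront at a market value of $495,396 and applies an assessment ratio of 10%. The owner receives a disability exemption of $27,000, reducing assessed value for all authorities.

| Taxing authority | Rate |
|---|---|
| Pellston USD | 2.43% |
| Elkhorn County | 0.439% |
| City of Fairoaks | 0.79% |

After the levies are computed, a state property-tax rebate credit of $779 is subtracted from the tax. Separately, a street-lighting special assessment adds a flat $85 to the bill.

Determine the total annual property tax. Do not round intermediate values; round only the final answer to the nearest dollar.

$131

Assessed value = $495,396 × 0.1 = $49,539.6
Taxable value = $49,539.6 − $27,000 = $22,539.6
Pellston USD: $22,539.6 × 0.0243 = $547.71228
Elkhorn County: $22,539.6 × 0.00439 = $98.948844
City of Fairoaks: $22,539.6 × 0.0079 = $178.06284
Levies subtotal = $824.723964
After credit = $824.723964 − $779 = $45.723964
Total = $45.723964 + $85 = $130.723964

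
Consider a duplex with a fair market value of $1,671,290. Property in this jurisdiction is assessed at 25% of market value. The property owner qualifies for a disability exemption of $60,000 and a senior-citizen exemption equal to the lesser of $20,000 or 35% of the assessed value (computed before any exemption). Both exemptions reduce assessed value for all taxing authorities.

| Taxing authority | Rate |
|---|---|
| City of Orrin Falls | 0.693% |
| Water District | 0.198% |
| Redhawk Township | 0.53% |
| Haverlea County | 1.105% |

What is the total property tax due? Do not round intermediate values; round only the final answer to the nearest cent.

$8,533.40

Assessed value = $1,671,290 × 0.25 = $417,822.5
Senior-citizen exemption = min($20,000, 35% × $417,822.5) = min($20,000, $146,237.875) = $20,000 (dollar cap binds)
Taxable value = $417,822.5 − $60,000 − $20,000 = $337,822.5
City of Orrin Falls: $337,822.5 × 0.00693 = $2,341.109925
Water District: $337,822.5 × 0.00198 = $668.88855
Redhawk Township: $337,822.5 × 0.0053 = $1,790.45925
Haverlea County: $337,822.5 × 0.01105 = $3,732.938625
Total = $8,533.39635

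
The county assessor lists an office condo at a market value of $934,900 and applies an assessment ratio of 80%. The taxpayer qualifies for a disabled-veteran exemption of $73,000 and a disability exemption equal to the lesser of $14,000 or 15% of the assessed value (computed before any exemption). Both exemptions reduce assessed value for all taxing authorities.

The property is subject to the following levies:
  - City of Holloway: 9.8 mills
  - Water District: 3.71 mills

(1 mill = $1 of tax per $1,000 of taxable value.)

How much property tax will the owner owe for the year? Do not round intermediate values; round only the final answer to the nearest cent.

$8,929.03

Assessed value = $934,900 × 0.8 = $747,920
Disability exemption = min($14,000, 15% × $747,920) = min($14,000, $112,188) = $14,000 (dollar cap binds)
Taxable value = $747,920 − $73,000 − $14,000 = $660,920
City of Holloway: $660,920 × 0.0098 = $6,477.016
Water District: $660,920 × 0.00371 = $2,452.0132
Total = $8,929.0292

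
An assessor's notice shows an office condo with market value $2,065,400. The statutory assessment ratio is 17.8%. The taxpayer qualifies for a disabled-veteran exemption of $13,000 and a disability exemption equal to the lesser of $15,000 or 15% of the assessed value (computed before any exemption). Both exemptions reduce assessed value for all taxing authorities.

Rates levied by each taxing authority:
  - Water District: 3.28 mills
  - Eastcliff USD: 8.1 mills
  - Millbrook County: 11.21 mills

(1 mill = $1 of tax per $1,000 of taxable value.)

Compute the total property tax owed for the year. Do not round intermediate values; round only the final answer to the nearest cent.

Assessed value = $2,065,400 × 0.178 = $367,641.2
Disability exemption = min($15,000, 15% × $367,641.2) = min($15,000, $55,146.18) = $15,000 (dollar cap binds)
Taxable value = $367,641.2 − $13,000 − $15,000 = $339,641.2
Water District: $339,641.2 × 0.00328 = $1,114.023136
Eastcliff USD: $339,641.2 × 0.0081 = $2,751.09372
Millbrook County: $339,641.2 × 0.01121 = $3,807.377852
Total = $7,672.494708

$7,672.49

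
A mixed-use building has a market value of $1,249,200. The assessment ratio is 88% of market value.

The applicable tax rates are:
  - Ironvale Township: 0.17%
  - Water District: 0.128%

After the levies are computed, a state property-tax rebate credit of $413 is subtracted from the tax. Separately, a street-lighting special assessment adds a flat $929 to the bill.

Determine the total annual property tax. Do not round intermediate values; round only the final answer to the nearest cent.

$3,791.90

Assessed value = $1,249,200 × 0.88 = $1,099,296
Ironvale Township: $1,099,296 × 0.0017 = $1,868.8032
Water District: $1,099,296 × 0.00128 = $1,407.09888
Levies subtotal = $3,275.90208
After credit = $3,275.90208 − $413 = $2,862.90208
Total = $2,862.90208 + $929 = $3,791.90208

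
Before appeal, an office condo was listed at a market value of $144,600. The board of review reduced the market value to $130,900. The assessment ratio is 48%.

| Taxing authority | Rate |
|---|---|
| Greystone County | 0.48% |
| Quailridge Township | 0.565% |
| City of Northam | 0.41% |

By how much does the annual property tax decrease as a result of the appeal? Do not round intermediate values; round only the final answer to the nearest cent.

$95.68

Old assessed value = $144,600 × 0.48 = $69,408
New assessed value = $130,900 × 0.48 = $62,832
Combined rate = 0.0048 + 0.00565 + 0.0041 = 0.01455
Old tax = $69,408 × 0.01455 = $1,009.8864
New tax = $62,832 × 0.01455 = $914.2056
Reduction = $1,009.8864 − $914.2056 = $95.6808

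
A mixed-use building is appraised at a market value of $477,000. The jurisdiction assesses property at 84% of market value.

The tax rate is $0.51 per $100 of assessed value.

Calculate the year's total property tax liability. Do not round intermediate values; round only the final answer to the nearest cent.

Assessed value = $477,000 × 0.84 = $400,680
Tax = $400,680 × 0.0051 = $2,043.468

$2,043.47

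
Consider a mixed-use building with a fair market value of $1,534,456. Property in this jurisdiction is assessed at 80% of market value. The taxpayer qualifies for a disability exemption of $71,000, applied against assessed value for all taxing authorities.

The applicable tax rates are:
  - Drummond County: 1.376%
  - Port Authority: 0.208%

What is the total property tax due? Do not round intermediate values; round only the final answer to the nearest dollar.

$18,320

Assessed value = $1,534,456 × 0.8 = $1,227,564.8
Taxable value = $1,227,564.8 − $71,000 = $1,156,564.8
Drummond County: $1,156,564.8 × 0.01376 = $15,914.331648
Port Authority: $1,156,564.8 × 0.00208 = $2,405.654784
Total = $15,914.331648 + $2,405.654784 = $18,319.986432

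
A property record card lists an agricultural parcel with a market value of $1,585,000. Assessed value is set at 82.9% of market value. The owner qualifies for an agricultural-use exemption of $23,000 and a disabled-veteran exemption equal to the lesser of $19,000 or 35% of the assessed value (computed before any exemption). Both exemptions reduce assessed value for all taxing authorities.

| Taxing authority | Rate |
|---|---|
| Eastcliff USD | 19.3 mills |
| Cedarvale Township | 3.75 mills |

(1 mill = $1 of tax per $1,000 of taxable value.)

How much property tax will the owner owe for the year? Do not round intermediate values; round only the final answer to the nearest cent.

$29,318.79

Assessed value = $1,585,000 × 0.829 = $1,313,965
Disabled-veteran exemption = min($19,000, 35% × $1,313,965) = min($19,000, $459,887.75) = $19,000 (dollar cap binds)
Taxable value = $1,313,965 − $23,000 − $19,000 = $1,271,965
Eastcliff USD: $1,271,965 × 0.0193 = $24,548.9245
Cedarvale Township: $1,271,965 × 0.00375 = $4,769.86875
Total = $29,318.79325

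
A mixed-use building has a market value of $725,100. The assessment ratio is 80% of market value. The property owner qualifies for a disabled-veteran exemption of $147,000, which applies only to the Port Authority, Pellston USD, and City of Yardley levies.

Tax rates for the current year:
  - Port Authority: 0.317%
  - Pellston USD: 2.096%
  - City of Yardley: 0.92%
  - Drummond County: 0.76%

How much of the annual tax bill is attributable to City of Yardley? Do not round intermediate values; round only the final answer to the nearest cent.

Assessed value = $725,100 × 0.8 = $580,080
City of Yardley taxable value = $580,080 − $147,000 = $433,080
City of Yardley levy = $433,080 × 0.0092 = $3,984.336

$3,984.34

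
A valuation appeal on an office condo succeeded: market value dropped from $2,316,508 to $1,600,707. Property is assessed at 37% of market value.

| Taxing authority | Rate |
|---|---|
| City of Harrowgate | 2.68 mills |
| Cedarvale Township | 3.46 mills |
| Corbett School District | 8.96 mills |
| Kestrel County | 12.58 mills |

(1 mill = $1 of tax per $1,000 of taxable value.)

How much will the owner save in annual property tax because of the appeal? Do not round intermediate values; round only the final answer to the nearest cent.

Old assessed value = $2,316,508 × 0.37 = $857,107.96
New assessed value = $1,600,707 × 0.37 = $592,261.59
Combined rate = 0.00268 + 0.00346 + 0.00896 + 0.01258 = 0.02768
Old tax = $857,107.96 × 0.02768 = $23,724.7483328
New tax = $592,261.59 × 0.02768 = $16,393.8008112
Reduction = $23,724.7483328 − $16,393.8008112 = $7,330.9475216

$7,330.95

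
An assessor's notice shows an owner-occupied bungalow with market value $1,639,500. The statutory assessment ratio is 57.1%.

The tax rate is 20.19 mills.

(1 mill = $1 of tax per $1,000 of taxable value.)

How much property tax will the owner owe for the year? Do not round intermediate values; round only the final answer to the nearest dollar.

$18,901

Assessed value = $1,639,500 × 0.571 = $936,154.5
Tax = $936,154.5 × 0.02019 = $18,900.959355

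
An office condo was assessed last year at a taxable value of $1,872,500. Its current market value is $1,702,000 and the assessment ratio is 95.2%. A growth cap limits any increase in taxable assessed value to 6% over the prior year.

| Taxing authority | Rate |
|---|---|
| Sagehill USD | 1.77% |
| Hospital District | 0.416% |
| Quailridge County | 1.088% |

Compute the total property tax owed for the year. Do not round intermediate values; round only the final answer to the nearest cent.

$53,048.75

Uncapped assessed value = $1,702,000 × 0.952 = $1,620,304
Cap limit = $1,872,500 × 1.06 = $1,984,850
Taxable assessed value = min($1,620,304, $1,984,850) = $1,620,304 (cap does not bind)
Sagehill USD: $1,620,304 × 0.0177 = $28,679.3808
Hospital District: $1,620,304 × 0.00416 = $6,740.46464
Quailridge County: $1,620,304 × 0.01088 = $17,628.90752
Total = $53,048.75296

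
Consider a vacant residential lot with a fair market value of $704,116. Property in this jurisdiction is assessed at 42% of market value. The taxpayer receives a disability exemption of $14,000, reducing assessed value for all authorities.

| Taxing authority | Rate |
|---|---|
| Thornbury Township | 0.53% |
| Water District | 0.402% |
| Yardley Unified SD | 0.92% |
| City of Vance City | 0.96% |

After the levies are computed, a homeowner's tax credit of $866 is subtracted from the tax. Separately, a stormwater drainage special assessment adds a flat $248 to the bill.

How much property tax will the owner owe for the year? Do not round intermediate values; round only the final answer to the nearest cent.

Assessed value = $704,116 × 0.42 = $295,728.72
Taxable value = $295,728.72 − $14,000 = $281,728.72
Thornbury Township: $281,728.72 × 0.0053 = $1,493.162216
Water District: $281,728.72 × 0.00402 = $1,132.5494544
Yardley Unified SD: $281,728.72 × 0.0092 = $2,591.904224
City of Vance City: $281,728.72 × 0.0096 = $2,704.595712
Levies subtotal = $7,922.2116064
After credit = $7,922.2116064 − $866 = $7,056.2116064
Total = $7,056.2116064 + $248 = $7,304.2116064

$7,304.21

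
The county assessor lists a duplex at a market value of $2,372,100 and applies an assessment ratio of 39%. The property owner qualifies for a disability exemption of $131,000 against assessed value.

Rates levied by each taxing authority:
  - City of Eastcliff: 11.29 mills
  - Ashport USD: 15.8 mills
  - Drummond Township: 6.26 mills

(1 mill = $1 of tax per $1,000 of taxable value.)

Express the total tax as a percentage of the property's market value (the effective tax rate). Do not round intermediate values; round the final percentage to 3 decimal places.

Assessed value = $2,372,100 × 0.39 = $925,119
Taxable value = $925,119 − $131,000 = $794,119
City of Eastcliff: $794,119 × 0.01129 = $8,965.60351
Ashport USD: $794,119 × 0.0158 = $12,547.0802
Drummond Township: $794,119 × 0.00626 = $4,971.18494
Total tax = $26,483.86865
Effective rate = $26,483.86865 ÷ $2,372,100 = 1.116% of market value

1.116%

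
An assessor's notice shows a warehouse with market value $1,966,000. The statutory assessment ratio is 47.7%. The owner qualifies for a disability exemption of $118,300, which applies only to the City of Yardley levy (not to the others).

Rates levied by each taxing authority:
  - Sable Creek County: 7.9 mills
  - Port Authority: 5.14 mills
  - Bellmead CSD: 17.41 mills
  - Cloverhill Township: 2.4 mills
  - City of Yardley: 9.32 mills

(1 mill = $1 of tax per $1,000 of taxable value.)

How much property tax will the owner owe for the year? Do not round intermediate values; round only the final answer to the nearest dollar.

$38,444

Assessed value = $1,966,000 × 0.477 = $937,782
Sable Creek County: $937,782 × 0.0079 = $7,408.4778
Port Authority: $937,782 × 0.00514 = $4,820.19948
Bellmead CSD: $937,782 × 0.01741 = $16,326.78462
Cloverhill Township: $937,782 × 0.0024 = $2,250.6768
City of Yardley: ($937,782 − $118,300) × 0.00932 = $819,482 × 0.00932 = $7,637.57224
Total = $38,443.71094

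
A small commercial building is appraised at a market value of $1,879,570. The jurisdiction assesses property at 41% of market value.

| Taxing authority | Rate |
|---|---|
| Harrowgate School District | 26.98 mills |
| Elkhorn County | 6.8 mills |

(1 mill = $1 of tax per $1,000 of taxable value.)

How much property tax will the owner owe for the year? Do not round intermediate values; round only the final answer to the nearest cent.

Assessed value = $1,879,570 × 0.41 = $770,623.7
Harrowgate School District: $770,623.7 × 0.02698 = $20,791.427426
Elkhorn County: $770,623.7 × 0.0068 = $5,240.24116
Total = $20,791.427426 + $5,240.24116 = $26,031.668586

$26,031.67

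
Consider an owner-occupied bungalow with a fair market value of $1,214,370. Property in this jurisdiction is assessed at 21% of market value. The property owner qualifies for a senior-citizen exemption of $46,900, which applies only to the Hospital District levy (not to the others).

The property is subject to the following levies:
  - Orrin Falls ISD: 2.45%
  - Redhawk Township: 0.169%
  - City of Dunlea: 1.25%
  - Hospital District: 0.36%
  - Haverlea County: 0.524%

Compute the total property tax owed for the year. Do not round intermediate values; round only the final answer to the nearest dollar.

Assessed value = $1,214,370 × 0.21 = $255,017.7
Orrin Falls ISD: $255,017.7 × 0.0245 = $6,247.93365
Redhawk Township: $255,017.7 × 0.00169 = $430.979913
City of Dunlea: $255,017.7 × 0.0125 = $3,187.72125
Hospital District: ($255,017.7 − $46,900) × 0.0036 = $208,117.7 × 0.0036 = $749.22372
Haverlea County: $255,017.7 × 0.00524 = $1,336.292748
Total = $11,952.151281

$11,952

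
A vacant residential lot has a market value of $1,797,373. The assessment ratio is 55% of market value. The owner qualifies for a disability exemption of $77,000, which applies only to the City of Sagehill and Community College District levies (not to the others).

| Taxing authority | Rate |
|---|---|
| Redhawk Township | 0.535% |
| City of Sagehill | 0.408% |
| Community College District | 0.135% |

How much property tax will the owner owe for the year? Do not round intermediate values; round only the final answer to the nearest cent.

$10,238.51

Assessed value = $1,797,373 × 0.55 = $988,555.15
Redhawk Township: $988,555.15 × 0.00535 = $5,288.7700525
City of Sagehill: ($988,555.15 − $77,000) × 0.00408 = $911,555.15 × 0.00408 = $3,719.145012
Community College District: ($988,555.15 − $77,000) × 0.00135 = $911,555.15 × 0.00135 = $1,230.5994525
Total = $10,238.514517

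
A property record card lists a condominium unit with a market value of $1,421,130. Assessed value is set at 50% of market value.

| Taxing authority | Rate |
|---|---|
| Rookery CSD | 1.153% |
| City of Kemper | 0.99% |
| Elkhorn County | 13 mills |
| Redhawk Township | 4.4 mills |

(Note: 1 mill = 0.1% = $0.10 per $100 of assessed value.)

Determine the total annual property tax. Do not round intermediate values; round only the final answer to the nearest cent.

$27,591.24

Assessed value = $1,421,130 × 0.5 = $710,565
Rookery CSD: $710,565 × 0.01153 = $8,192.81445
City of Kemper: $710,565 × 0.0099 = $7,034.5935
Elkhorn County: $710,565 × 0.013 = $9,237.345
Redhawk Township: $710,565 × 0.0044 = $3,126.486
Total = $27,591.23895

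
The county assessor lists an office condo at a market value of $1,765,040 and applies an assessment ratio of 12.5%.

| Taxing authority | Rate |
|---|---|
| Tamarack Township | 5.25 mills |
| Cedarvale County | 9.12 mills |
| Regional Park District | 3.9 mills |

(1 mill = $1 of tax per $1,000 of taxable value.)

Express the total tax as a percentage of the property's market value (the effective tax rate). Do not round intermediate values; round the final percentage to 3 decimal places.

0.228%

Assessed value = $1,765,040 × 0.125 = $220,630
Tamarack Township: $220,630 × 0.00525 = $1,158.3075
Cedarvale County: $220,630 × 0.00912 = $2,012.1456
Regional Park District: $220,630 × 0.0039 = $860.457
Total tax = $4,030.9101
Effective rate = $4,030.9101 ÷ $1,765,040 = 0.228% of market value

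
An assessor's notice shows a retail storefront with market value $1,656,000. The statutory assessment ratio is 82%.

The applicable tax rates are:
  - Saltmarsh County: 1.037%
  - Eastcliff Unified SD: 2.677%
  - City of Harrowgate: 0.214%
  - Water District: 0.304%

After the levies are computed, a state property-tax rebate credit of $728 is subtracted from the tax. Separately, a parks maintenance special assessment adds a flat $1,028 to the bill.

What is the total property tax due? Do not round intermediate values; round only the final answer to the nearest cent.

Assessed value = $1,656,000 × 0.82 = $1,357,920
Saltmarsh County: $1,357,920 × 0.01037 = $14,081.6304
Eastcliff Unified SD: $1,357,920 × 0.02677 = $36,351.5184
City of Harrowgate: $1,357,920 × 0.00214 = $2,905.9488
Water District: $1,357,920 × 0.00304 = $4,128.0768
Levies subtotal = $57,467.1744
After credit = $57,467.1744 − $728 = $56,739.1744
Total = $56,739.1744 + $1,028 = $57,767.1744

$57,767.17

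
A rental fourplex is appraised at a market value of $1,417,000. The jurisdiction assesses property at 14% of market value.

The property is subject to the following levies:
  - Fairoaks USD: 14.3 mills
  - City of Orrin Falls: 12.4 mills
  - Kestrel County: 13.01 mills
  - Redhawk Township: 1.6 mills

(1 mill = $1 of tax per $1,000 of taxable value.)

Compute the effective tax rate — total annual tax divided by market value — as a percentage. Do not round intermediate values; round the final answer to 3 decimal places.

Assessed value = $1,417,000 × 0.14 = $198,380
Fairoaks USD: $198,380 × 0.0143 = $2,836.834
City of Orrin Falls: $198,380 × 0.0124 = $2,459.912
Kestrel County: $198,380 × 0.01301 = $2,580.9238
Redhawk Township: $198,380 × 0.0016 = $317.408
Total tax = $8,195.0778
Effective rate = $8,195.0778 ÷ $1,417,000 = 0.578% of market value

0.578%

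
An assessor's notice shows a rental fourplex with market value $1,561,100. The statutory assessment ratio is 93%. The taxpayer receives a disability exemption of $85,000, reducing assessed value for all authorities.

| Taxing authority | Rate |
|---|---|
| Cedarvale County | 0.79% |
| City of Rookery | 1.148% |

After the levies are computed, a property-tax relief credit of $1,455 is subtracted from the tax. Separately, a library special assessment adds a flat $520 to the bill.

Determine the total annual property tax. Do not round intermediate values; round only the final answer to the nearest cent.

Assessed value = $1,561,100 × 0.93 = $1,451,823
Taxable value = $1,451,823 − $85,000 = $1,366,823
Cedarvale County: $1,366,823 × 0.0079 = $10,797.9017
City of Rookery: $1,366,823 × 0.01148 = $15,691.12804
Levies subtotal = $26,489.02974
After credit = $26,489.02974 − $1,455 = $25,034.02974
Total = $25,034.02974 + $520 = $25,554.02974

$25,554.03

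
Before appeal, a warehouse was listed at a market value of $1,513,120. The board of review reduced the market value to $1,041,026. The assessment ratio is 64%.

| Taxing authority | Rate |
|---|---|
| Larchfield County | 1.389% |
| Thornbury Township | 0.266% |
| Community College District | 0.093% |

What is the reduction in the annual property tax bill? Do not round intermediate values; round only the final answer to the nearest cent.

$5,281.41

Old assessed value = $1,513,120 × 0.64 = $968,396.8
New assessed value = $1,041,026 × 0.64 = $666,256.64
Combined rate = 0.01389 + 0.00266 + 0.00093 = 0.01748
Old tax = $968,396.8 × 0.01748 = $16,927.576064
New tax = $666,256.64 × 0.01748 = $11,646.1660672
Reduction = $16,927.576064 − $11,646.1660672 = $5,281.4099968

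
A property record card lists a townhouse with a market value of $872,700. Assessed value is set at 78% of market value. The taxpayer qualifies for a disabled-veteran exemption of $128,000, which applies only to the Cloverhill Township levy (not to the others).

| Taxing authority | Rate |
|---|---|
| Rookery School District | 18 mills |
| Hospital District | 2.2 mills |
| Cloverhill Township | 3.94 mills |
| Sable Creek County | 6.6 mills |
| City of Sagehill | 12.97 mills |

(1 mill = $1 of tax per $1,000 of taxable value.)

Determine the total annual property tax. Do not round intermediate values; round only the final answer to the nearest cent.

Assessed value = $872,700 × 0.78 = $680,706
Rookery School District: $680,706 × 0.018 = $12,252.708
Hospital District: $680,706 × 0.0022 = $1,497.5532
Cloverhill Township: ($680,706 − $128,000) × 0.00394 = $552,706 × 0.00394 = $2,177.66164
Sable Creek County: $680,706 × 0.0066 = $4,492.6596
City of Sagehill: $680,706 × 0.01297 = $8,828.75682
Total = $29,249.33926

$29,249.34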